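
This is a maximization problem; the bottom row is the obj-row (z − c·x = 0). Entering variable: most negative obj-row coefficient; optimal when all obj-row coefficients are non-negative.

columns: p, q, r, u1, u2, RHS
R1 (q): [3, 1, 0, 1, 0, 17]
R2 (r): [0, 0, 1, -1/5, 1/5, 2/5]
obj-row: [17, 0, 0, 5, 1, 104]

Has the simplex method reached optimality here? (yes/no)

yes

Every obj-row coefficient is ≥ 0, so the tableau is optimal.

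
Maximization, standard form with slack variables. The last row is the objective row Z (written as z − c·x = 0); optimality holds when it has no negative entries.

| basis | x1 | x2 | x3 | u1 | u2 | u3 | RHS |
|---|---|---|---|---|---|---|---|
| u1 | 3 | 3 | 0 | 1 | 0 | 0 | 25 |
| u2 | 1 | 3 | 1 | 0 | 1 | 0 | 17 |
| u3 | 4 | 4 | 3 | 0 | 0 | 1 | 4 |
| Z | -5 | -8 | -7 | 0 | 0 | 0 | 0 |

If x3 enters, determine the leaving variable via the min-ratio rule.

u3

Column x3 entries and ratios — u1: 0 ≤ 0, skip; u2: 17/1 = 17; u3: 4/3 = 4/3.
Smallest ratio is 4/3 in the row of u3, so u3 leaves.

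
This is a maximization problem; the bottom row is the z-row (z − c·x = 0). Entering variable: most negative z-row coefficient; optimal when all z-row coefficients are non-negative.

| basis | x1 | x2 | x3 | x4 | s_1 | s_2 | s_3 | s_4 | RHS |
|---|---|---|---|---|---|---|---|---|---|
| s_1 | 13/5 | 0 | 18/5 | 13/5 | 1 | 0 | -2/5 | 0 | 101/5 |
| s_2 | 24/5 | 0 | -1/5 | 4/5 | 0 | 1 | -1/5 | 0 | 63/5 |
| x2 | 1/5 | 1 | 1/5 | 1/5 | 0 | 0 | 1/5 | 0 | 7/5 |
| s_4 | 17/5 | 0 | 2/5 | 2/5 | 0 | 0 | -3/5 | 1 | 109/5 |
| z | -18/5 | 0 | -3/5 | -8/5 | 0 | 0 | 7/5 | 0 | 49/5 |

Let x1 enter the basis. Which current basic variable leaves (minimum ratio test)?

s_2

Column x1 entries and ratios — s_1: (101/5)/(13/5) = 101/13; s_2: (63/5)/(24/5) = 21/8; x2: (7/5)/(1/5) = 7; s_4: (109/5)/(17/5) = 109/17.
Smallest ratio is 21/8 in the row of s_2, so s_2 leaves.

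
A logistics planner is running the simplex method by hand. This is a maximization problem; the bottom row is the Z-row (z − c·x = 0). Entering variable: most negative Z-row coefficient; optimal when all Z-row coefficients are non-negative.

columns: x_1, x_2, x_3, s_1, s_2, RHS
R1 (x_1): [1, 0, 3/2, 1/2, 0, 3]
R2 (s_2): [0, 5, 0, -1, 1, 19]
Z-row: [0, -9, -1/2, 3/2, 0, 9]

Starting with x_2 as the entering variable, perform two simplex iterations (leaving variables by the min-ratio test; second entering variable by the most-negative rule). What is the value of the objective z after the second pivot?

221/5

Ratio test on column x_2 — row 1: entry 0 ≤ 0; row 2: 19/5 = 19/5. Minimum is 19/5 at row 2 (s_2 leaves); pivot element 5.
Pivot on row 2; the Z-row RHS becomes 9 − (-9)·(19/5) = 216/5.
Next entering variable (most negative Z-row entry -1/2): x_3.
Ratio test on column x_3 — row 1: 3/(3/2) = 2; row 2: entry 0 ≤ 0. Minimum is 2 at row 1 (x_1 leaves); pivot element 3/2.
After the second pivot the Z-row RHS is 216/5 − (-1/2)·2 = 221/5.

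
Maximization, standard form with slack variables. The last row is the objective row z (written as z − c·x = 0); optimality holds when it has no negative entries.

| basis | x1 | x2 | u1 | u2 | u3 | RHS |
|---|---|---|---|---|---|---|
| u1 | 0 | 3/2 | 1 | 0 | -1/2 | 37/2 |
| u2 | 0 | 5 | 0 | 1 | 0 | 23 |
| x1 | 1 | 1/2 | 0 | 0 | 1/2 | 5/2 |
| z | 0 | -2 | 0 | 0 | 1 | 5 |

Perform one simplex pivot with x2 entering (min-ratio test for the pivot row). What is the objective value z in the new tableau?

Ratio test on column x2 — row 1: (37/2)/(3/2) = 37/3; row 2: 23/5 = 23/5; row 3: (5/2)/(1/2) = 5. Minimum is 23/5 at row 2 (u2 leaves); pivot element 5.
Pivot on row 2; the z-row RHS becomes 5 − (-2)·(23/5) = 71/5.

71/5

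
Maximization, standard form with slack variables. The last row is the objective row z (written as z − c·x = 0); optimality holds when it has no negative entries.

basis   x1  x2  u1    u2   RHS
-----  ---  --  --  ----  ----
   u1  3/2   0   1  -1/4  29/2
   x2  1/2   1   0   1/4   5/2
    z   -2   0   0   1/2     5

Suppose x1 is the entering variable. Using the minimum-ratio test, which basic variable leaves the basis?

Column x1 entries and ratios — u1: (29/2)/(3/2) = 29/3; x2: (5/2)/(1/2) = 5.
Smallest ratio is 5 in the row of x2, so x2 leaves.

x2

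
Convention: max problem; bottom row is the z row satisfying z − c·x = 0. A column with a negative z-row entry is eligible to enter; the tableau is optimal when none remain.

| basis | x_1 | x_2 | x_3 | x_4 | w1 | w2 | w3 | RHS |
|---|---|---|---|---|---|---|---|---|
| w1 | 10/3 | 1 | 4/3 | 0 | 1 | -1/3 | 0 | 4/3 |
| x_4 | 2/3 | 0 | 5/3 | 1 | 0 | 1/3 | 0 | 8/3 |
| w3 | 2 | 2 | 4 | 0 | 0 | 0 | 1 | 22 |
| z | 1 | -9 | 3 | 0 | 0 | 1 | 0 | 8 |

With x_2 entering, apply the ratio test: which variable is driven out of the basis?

Column x_2 entries and ratios — w1: (4/3)/1 = 4/3; x_4: 0 ≤ 0, skip; w3: 22/2 = 11.
Smallest ratio is 4/3 in the row of w1, so w1 leaves.

w1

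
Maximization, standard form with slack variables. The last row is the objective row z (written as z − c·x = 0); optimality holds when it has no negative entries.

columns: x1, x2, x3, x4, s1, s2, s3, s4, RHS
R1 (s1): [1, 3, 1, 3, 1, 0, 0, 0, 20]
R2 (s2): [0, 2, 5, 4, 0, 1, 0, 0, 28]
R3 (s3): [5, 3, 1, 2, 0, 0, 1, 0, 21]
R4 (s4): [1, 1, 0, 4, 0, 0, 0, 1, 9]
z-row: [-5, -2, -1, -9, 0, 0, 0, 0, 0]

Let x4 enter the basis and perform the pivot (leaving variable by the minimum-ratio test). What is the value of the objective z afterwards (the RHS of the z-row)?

81/4

Ratio test on column x4 — row 1: 20/3 = 20/3; row 2: 28/4 = 7; row 3: 21/2 = 21/2; row 4: 9/4 = 9/4. Minimum is 9/4 at row 4 (s4 leaves); pivot element 4.
Pivot on row 4; the z-row RHS becomes 0 − (-9)·(9/4) = 81/4.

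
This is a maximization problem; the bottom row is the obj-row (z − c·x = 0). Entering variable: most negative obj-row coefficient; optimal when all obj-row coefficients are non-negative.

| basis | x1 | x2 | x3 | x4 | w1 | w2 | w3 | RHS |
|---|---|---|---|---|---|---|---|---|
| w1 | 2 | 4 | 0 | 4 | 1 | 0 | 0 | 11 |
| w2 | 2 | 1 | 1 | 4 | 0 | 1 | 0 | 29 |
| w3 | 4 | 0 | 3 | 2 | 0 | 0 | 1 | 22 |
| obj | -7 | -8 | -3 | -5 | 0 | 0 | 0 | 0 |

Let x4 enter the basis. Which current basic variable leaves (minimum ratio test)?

w1

Column x4 entries and ratios — w1: 11/4 = 11/4; w2: 29/4 = 29/4; w3: 22/2 = 11.
Smallest ratio is 11/4 in the row of w1, so w1 leaves.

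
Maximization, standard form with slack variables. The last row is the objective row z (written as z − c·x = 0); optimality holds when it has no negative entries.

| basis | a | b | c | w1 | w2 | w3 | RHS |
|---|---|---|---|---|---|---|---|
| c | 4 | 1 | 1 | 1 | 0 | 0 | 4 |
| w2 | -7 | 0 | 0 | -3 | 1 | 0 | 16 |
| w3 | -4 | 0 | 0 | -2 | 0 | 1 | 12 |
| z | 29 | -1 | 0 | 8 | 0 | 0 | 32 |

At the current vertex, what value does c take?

c is basic (row 1); its value is the RHS of that row, 4.

4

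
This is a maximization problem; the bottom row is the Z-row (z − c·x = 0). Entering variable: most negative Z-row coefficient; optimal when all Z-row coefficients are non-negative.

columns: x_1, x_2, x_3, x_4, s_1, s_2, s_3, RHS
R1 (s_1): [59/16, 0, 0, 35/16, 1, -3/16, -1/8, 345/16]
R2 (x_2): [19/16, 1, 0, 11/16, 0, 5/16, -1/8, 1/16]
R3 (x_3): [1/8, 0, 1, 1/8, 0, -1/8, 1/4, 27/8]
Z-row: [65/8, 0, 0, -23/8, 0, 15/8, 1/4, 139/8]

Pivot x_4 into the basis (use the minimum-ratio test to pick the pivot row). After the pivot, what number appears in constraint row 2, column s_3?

-2/11

Ratio test on column x_4 — row 1: (345/16)/(35/16) = 69/7; row 2: (1/16)/(11/16) = 1/11; row 3: (27/8)/(1/8) = 27. Minimum is 1/11 at row 2 (x_2 leaves); pivot element 11/16.
Divide row 2 by 11/16; eliminate column x_4 from the other rows.
In the new row 2, the s_3 entry is the old entry divided by the pivot: (-1/8)/(11/16) = -2/11.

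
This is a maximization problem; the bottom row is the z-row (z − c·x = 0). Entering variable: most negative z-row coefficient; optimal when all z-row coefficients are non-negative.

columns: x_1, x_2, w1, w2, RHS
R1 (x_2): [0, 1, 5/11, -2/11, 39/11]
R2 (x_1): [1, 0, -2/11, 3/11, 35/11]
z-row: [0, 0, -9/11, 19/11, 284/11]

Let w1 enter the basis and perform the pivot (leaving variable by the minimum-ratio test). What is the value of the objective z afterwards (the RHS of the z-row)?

Ratio test on column w1 — row 1: (39/11)/(5/11) = 39/5; row 2: entry -2/11 ≤ 0. Minimum is 39/5 at row 1 (x_2 leaves); pivot element 5/11.
Pivot on row 1; the z-row RHS becomes 284/11 − (-9/11)·(39/5) = 161/5.

161/5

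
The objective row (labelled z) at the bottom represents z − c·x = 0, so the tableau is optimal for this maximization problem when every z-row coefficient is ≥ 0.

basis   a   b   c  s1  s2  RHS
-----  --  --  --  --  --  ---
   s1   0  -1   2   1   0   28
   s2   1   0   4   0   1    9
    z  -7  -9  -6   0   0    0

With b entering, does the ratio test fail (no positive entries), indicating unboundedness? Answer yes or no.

yes

Every constraint-row entry in column b is ≤ 0, so increasing b is unbounded.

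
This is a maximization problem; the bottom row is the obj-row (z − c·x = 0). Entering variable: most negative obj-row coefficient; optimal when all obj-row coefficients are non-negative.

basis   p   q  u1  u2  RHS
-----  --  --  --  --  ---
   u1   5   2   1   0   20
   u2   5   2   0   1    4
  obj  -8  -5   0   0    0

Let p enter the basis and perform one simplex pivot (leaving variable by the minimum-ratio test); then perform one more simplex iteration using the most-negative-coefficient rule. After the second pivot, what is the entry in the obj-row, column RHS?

10

Ratio test on column p — row 1: 20/5 = 4; row 2: 4/5 = 4/5. Minimum is 4/5 at row 2 (u2 leaves); pivot element 5.
Divide row 2 by 5; eliminate column p from the other rows.
Second iteration: most negative obj-row entry is -9/5 in column q, so q enters.
Ratio test on column q — row 1: entry 0 ≤ 0; row 2: (4/5)/(2/5) = 2. Minimum is 2 at row 2 (p leaves); pivot element 2/5.
Divide row 2 by 2/5; eliminate column q from the other rows.
After both pivots, the entry at the obj-row, column RHS is 10.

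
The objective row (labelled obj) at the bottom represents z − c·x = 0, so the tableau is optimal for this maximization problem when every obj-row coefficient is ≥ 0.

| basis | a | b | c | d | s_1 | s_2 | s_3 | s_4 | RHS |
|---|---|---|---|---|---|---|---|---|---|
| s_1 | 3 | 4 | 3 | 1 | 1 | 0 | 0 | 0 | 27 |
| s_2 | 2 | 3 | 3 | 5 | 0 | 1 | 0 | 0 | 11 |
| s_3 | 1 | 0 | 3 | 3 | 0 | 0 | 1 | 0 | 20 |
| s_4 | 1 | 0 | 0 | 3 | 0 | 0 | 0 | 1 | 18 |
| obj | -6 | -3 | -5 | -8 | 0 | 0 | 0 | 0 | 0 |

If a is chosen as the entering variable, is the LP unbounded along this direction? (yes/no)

no

Column a has positive entries in row(s) 1, 2, 3, 4, so the ratio test bounds it — not unbounded.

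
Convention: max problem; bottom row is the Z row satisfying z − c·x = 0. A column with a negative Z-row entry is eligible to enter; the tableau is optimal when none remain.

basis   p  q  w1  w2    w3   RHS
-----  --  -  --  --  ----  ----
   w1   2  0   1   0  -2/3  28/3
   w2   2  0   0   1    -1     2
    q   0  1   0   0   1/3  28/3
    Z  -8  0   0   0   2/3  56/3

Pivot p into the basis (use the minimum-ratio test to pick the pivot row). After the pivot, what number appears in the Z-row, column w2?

Ratio test on column p — row 1: (28/3)/2 = 14/3; row 2: 2/2 = 1; row 3: entry 0 ≤ 0. Minimum is 1 at row 2 (w2 leaves); pivot element 2.
Divide row 2 by 2; eliminate column p from the other rows.
Z-row update in column w2: 0 − (-8)·(1/2) = 4.

4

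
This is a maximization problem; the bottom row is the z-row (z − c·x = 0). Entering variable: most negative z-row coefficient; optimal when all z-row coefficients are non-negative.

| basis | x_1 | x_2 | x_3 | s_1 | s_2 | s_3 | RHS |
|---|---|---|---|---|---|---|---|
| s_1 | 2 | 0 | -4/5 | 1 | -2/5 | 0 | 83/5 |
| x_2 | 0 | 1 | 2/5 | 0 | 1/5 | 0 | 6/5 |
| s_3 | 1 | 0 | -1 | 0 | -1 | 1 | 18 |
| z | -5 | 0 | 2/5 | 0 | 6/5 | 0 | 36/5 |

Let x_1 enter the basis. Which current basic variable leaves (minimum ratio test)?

Column x_1 entries and ratios — s_1: (83/5)/2 = 83/10; x_2: 0 ≤ 0, skip; s_3: 18/1 = 18.
Smallest ratio is 83/10 in the row of s_1, so s_1 leaves.

s_1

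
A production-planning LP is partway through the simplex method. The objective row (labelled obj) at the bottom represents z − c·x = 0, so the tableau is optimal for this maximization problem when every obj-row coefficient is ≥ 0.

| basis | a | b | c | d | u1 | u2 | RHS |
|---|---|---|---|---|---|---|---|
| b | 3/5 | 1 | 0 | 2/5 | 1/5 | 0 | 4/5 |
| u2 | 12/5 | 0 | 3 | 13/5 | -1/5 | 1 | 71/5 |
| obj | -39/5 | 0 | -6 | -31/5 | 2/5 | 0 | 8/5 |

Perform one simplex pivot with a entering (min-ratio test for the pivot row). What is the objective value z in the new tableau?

Ratio test on column a — row 1: (4/5)/(3/5) = 4/3; row 2: (71/5)/(12/5) = 71/12. Minimum is 4/3 at row 1 (b leaves); pivot element 3/5.
Pivot on row 1; the obj-row RHS becomes 8/5 − (-39/5)·(4/3) = 12.

12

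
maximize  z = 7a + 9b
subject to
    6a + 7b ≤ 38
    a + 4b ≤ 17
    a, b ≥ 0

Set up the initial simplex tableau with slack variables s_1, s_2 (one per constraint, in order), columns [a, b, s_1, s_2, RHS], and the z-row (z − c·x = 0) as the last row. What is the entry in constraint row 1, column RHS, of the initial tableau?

The RHS of constraint 1 is b_1 = 38.

38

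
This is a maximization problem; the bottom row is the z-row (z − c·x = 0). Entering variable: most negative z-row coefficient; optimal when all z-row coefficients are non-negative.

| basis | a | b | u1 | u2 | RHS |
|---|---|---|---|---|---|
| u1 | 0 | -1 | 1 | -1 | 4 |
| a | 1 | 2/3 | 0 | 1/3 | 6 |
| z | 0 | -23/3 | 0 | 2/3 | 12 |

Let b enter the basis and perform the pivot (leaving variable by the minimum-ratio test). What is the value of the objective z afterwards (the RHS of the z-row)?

Ratio test on column b — row 1: entry -1 ≤ 0; row 2: 6/(2/3) = 9. Minimum is 9 at row 2 (a leaves); pivot element 2/3.
Pivot on row 2; the z-row RHS becomes 12 − (-23/3)·9 = 81.

81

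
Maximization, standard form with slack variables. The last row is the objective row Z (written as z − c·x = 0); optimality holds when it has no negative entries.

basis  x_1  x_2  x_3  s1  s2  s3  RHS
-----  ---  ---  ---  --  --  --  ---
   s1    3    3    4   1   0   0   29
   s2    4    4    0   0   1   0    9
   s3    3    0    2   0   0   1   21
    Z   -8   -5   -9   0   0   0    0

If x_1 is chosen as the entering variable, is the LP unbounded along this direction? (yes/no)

Column x_1 has positive entries in row(s) 1, 2, 3, so the ratio test bounds it — not unbounded.

no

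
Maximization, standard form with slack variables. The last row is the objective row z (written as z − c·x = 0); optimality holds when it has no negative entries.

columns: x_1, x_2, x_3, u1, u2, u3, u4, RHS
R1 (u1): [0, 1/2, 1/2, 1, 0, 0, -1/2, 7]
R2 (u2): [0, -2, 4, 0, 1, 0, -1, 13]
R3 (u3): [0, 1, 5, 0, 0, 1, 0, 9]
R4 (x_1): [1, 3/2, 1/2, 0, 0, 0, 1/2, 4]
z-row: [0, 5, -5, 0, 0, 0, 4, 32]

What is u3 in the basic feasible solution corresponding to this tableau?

9

u3 is basic (row 3); its value is the RHS of that row, 9.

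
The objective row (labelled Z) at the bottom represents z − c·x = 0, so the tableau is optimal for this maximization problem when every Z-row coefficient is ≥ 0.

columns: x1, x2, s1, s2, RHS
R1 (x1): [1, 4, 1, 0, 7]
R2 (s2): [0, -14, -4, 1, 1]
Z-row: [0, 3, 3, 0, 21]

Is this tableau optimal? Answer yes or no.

yes

Every Z-row coefficient is ≥ 0, so the tableau is optimal.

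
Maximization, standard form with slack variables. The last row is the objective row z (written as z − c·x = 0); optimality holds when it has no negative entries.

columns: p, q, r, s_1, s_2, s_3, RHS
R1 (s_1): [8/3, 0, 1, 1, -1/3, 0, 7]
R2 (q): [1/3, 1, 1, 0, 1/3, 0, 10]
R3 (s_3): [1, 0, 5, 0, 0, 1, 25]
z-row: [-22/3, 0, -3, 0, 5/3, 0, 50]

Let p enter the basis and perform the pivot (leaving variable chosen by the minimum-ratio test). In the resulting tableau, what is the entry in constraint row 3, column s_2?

1/8

Ratio test on column p — row 1: 7/(8/3) = 21/8; row 2: 10/(1/3) = 30; row 3: 25/1 = 25. Minimum is 21/8 at row 1 (s_1 leaves); pivot element 8/3.
Divide row 1 by 8/3; eliminate column p from the other rows.
Row 3 update in column s_2: 0 − 1·(-1/8) = 1/8.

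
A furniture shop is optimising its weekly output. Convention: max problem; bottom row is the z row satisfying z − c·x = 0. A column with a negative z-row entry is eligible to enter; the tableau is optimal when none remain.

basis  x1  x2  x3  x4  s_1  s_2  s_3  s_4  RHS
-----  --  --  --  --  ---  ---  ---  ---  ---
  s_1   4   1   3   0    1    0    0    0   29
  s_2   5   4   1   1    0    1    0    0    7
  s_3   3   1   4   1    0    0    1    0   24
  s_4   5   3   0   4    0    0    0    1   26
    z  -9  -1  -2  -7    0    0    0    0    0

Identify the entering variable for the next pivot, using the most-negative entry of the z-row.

Negative z-row entries: x1: -9, x2: -1, x3: -2, x4: -7.
The most negative is -9 in column x1, so x1 enters.

x1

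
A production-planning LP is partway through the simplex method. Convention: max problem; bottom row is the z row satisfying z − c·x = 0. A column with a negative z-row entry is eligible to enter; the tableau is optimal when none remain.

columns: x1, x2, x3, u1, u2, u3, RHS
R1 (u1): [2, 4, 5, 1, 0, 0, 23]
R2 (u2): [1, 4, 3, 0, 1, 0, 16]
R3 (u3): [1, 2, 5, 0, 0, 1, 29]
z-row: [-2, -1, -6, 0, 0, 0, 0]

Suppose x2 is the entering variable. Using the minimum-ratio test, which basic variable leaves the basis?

u2

Column x2 entries and ratios — u1: 23/4 = 23/4; u2: 16/4 = 4; u3: 29/2 = 29/2.
Smallest ratio is 4 in the row of u2, so u2 leaves.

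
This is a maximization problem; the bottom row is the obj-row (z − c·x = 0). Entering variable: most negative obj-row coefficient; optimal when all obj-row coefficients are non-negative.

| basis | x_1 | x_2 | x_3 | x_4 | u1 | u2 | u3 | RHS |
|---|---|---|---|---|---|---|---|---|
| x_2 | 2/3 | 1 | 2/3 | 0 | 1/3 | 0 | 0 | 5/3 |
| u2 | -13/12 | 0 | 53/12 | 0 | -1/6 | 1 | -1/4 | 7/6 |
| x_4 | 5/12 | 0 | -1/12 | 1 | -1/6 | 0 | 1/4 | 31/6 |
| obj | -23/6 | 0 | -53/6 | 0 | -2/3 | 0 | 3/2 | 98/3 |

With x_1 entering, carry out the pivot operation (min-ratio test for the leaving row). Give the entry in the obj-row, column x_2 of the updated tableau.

Ratio test on column x_1 — row 1: (5/3)/(2/3) = 5/2; row 2: entry -13/12 ≤ 0; row 3: (31/6)/(5/12) = 62/5. Minimum is 5/2 at row 1 (x_2 leaves); pivot element 2/3.
Divide row 1 by 2/3; eliminate column x_1 from the other rows.
obj-row update in column x_2: 0 − (-23/6)·(3/2) = 23/4.

23/4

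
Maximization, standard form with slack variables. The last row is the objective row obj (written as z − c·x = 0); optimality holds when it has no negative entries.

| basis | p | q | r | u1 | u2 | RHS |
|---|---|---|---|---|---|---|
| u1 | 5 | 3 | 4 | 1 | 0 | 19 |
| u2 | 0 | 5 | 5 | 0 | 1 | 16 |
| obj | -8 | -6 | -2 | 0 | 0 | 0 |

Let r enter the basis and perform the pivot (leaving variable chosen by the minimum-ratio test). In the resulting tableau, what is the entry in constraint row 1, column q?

Ratio test on column r — row 1: 19/4 = 19/4; row 2: 16/5 = 16/5. Minimum is 16/5 at row 2 (u2 leaves); pivot element 5.
Divide row 2 by 5; eliminate column r from the other rows.
Row 1 update in column q: 3 − 4·1 = -1.

-1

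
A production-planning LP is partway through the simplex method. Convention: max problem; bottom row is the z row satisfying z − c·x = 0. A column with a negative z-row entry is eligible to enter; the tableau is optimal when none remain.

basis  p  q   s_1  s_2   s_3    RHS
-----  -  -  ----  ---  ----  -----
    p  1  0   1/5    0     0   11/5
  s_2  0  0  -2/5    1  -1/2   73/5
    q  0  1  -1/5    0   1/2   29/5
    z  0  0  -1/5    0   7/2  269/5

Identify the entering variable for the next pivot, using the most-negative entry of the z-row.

Negative z-row entries: s_1: -1/5.
The most negative is -1/5 in column s_1, so s_1 enters.

s_1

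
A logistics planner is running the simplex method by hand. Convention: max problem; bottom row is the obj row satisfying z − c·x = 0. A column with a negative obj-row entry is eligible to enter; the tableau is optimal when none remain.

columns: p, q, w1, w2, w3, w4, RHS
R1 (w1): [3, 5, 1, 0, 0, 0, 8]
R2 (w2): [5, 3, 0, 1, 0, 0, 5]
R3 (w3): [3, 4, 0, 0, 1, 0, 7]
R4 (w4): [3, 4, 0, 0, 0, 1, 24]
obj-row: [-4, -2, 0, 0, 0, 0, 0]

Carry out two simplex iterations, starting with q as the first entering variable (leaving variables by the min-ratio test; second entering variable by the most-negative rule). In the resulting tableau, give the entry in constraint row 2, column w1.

-3/16

Ratio test on column q — row 1: 8/5 = 8/5; row 2: 5/3 = 5/3; row 3: 7/4 = 7/4; row 4: 24/4 = 6. Minimum is 8/5 at row 1 (w1 leaves); pivot element 5.
Divide row 1 by 5; eliminate column q from the other rows.
Second iteration: most negative obj-row entry is -14/5 in column p, so p enters.
Ratio test on column p — row 1: (8/5)/(3/5) = 8/3; row 2: (1/5)/(16/5) = 1/16; row 3: (3/5)/(3/5) = 1; row 4: (88/5)/(3/5) = 88/3. Minimum is 1/16 at row 2 (w2 leaves); pivot element 16/5.
Divide row 2 by 16/5; eliminate column p from the other rows.
After both pivots, the entry at constraint row 2, column w1 is -3/16.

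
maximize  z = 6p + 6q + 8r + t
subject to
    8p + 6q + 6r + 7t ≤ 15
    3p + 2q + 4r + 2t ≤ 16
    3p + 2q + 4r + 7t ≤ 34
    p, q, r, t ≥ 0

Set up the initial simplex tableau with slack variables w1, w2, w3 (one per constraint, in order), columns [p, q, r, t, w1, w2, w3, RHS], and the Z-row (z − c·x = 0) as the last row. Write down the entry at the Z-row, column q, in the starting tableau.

-6

The Z-row carries the negated objective coefficients: the q entry is -6.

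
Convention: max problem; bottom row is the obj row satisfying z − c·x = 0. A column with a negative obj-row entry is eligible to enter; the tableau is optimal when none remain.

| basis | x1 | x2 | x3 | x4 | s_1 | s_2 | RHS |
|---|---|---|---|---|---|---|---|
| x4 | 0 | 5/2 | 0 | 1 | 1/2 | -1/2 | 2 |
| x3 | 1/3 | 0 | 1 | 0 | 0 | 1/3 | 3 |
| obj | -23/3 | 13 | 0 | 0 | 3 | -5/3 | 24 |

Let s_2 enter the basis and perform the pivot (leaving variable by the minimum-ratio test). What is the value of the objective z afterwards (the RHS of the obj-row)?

Ratio test on column s_2 — row 1: entry -1/2 ≤ 0; row 2: 3/(1/3) = 9. Minimum is 9 at row 2 (x3 leaves); pivot element 1/3.
Pivot on row 2; the obj-row RHS becomes 24 − (-5/3)·9 = 39.

39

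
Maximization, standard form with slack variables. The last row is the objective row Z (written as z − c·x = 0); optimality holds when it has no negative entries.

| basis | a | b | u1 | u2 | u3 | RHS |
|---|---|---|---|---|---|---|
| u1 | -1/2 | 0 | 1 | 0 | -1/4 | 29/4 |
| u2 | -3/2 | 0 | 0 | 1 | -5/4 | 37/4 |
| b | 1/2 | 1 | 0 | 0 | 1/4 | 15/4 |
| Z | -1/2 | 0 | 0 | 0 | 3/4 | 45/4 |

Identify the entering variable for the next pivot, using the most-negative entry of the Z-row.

a

Negative Z-row entries: a: -1/2.
The most negative is -1/2 in column a, so a enters.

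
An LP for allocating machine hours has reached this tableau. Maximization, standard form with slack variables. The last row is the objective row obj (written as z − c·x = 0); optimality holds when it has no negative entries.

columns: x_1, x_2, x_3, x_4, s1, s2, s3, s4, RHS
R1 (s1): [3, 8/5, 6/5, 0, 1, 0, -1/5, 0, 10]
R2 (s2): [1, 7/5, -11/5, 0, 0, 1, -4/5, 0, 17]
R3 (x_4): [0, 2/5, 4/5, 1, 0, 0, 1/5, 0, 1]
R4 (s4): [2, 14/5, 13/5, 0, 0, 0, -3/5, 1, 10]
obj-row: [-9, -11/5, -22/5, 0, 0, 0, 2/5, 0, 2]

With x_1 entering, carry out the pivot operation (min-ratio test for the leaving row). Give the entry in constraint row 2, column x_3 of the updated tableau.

Ratio test on column x_1 — row 1: 10/3 = 10/3; row 2: 17/1 = 17; row 3: entry 0 ≤ 0; row 4: 10/2 = 5. Minimum is 10/3 at row 1 (s1 leaves); pivot element 3.
Divide row 1 by 3; eliminate column x_1 from the other rows.
Row 2 update in column x_3: -11/5 − 1·(2/5) = -13/5.

-13/5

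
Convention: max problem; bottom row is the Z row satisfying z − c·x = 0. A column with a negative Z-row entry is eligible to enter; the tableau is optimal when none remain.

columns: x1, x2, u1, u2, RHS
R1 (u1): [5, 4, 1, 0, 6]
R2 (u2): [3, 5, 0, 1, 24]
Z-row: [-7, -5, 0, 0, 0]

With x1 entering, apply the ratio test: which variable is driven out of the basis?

Column x1 entries and ratios — u1: 6/5 = 6/5; u2: 24/3 = 8.
Smallest ratio is 6/5 in the row of u1, so u1 leaves.

u1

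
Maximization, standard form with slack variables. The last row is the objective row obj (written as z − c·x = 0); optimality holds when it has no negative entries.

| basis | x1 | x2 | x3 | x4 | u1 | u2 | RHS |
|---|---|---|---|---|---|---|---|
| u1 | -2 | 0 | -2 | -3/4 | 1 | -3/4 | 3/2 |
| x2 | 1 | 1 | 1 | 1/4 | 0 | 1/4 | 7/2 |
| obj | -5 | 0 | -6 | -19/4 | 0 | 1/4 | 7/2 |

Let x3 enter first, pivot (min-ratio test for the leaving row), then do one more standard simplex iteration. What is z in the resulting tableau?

Ratio test on column x3 — row 1: entry -2 ≤ 0; row 2: (7/2)/1 = 7/2. Minimum is 7/2 at row 2 (x2 leaves); pivot element 1.
Pivot on row 2; the obj-row RHS becomes 7/2 − (-6)·(7/2) = 49/2.
Next entering variable (most negative obj-row entry -13/4): x4.
Ratio test on column x4 — row 1: entry -1/4 ≤ 0; row 2: (7/2)/(1/4) = 14. Minimum is 14 at row 2 (x3 leaves); pivot element 1/4.
After the second pivot the obj-row RHS is 49/2 − (-13/4)·14 = 70.

70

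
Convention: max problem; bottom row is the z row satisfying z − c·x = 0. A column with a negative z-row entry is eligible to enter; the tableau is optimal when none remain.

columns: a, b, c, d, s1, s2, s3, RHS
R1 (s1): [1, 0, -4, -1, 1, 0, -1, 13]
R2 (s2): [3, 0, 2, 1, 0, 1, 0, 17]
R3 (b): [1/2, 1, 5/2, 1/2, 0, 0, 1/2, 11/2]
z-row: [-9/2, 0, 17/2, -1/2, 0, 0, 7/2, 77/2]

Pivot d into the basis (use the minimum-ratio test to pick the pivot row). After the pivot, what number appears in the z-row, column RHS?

Ratio test on column d — row 1: entry -1 ≤ 0; row 2: 17/1 = 17; row 3: (11/2)/(1/2) = 11. Minimum is 11 at row 3 (b leaves); pivot element 1/2.
Divide row 3 by 1/2; eliminate column d from the other rows.
z-row update in column RHS: 77/2 − (-1/2)·11 = 44.

44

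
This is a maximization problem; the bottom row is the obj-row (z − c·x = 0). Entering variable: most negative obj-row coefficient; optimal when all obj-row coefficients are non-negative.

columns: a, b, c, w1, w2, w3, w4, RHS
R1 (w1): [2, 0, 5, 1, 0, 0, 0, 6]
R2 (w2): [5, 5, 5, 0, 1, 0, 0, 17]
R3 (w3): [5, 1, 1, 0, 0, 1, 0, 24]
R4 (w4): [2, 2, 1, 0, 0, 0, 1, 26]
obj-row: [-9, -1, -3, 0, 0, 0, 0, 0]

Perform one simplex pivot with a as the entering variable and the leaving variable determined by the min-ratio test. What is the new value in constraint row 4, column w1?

Ratio test on column a — row 1: 6/2 = 3; row 2: 17/5 = 17/5; row 3: 24/5 = 24/5; row 4: 26/2 = 13. Minimum is 3 at row 1 (w1 leaves); pivot element 2.
Divide row 1 by 2; eliminate column a from the other rows.
Row 4 update in column w1: 0 − 2·(1/2) = -1.

-1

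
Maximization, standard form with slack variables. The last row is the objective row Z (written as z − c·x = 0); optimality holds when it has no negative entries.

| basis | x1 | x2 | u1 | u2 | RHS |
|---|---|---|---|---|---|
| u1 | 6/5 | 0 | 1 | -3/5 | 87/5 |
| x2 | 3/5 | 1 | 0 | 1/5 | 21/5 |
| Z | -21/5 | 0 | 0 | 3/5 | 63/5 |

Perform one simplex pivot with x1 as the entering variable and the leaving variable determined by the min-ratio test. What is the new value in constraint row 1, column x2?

Ratio test on column x1 — row 1: (87/5)/(6/5) = 29/2; row 2: (21/5)/(3/5) = 7. Minimum is 7 at row 2 (x2 leaves); pivot element 3/5.
Divide row 2 by 3/5; eliminate column x1 from the other rows.
Row 1 update in column x2: 0 − (6/5)·(5/3) = -2.

-2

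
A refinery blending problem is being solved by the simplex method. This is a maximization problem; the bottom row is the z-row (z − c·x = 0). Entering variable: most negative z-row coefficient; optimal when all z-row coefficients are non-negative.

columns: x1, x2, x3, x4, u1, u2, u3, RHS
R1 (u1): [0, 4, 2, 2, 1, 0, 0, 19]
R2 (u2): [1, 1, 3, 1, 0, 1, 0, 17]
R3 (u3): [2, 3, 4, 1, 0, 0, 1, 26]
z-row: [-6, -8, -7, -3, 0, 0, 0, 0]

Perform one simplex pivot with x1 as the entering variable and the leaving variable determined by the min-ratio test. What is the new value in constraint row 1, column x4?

Ratio test on column x1 — row 1: entry 0 ≤ 0; row 2: 17/1 = 17; row 3: 26/2 = 13. Minimum is 13 at row 3 (u3 leaves); pivot element 2.
Divide row 3 by 2; eliminate column x1 from the other rows.
Row 1 update in column x4: 2 − 0·(1/2) = 2.

2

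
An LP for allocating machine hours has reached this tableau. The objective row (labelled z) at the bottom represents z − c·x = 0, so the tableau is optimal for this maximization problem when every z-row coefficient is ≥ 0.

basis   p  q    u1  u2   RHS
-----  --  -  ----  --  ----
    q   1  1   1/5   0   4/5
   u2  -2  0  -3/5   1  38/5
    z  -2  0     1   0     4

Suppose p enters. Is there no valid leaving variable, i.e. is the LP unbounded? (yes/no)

no

Column p has positive entries in row(s) 1, so the ratio test bounds it — not unbounded.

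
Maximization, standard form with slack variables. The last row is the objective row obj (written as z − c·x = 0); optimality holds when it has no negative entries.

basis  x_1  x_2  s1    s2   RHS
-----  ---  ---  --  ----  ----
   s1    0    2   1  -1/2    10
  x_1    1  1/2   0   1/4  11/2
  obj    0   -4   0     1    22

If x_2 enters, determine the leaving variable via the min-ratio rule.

s1

Column x_2 entries and ratios — s1: 10/2 = 5; x_1: (11/2)/(1/2) = 11.
Smallest ratio is 5 in the row of s1, so s1 leaves.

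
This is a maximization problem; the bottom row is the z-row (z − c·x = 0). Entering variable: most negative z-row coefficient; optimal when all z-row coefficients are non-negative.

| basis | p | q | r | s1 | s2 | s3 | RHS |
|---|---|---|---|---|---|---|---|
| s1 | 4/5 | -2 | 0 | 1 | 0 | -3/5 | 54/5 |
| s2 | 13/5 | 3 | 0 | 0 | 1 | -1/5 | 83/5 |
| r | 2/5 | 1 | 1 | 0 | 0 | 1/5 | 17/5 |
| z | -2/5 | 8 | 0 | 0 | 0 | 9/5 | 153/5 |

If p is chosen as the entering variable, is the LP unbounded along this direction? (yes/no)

no

Column p has positive entries in row(s) 1, 2, 3, so the ratio test bounds it — not unbounded.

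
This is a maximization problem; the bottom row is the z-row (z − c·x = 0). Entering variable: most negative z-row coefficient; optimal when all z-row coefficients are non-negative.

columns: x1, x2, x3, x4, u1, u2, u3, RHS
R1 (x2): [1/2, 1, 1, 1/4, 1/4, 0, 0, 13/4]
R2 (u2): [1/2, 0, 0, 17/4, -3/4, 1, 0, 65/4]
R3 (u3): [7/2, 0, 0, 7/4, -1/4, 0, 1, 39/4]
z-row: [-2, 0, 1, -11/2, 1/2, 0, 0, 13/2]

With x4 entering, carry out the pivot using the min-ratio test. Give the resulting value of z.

468/17

Ratio test on column x4 — row 1: (13/4)/(1/4) = 13; row 2: (65/4)/(17/4) = 65/17; row 3: (39/4)/(7/4) = 39/7. Minimum is 65/17 at row 2 (u2 leaves); pivot element 17/4.
Pivot on row 2; the z-row RHS becomes 13/2 − (-11/2)·(65/17) = 468/17.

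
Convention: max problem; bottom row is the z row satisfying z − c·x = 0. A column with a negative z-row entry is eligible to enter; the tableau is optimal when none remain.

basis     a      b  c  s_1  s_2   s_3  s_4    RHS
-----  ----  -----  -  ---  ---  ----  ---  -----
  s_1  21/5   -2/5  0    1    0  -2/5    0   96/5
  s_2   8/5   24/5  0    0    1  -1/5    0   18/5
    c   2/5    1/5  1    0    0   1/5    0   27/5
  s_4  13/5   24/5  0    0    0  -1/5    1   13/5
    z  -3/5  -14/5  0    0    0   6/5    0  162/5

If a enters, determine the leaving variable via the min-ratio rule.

s_4

Column a entries and ratios — s_1: (96/5)/(21/5) = 32/7; s_2: (18/5)/(8/5) = 9/4; c: (27/5)/(2/5) = 27/2; s_4: (13/5)/(13/5) = 1.
Smallest ratio is 1 in the row of s_4, so s_4 leaves.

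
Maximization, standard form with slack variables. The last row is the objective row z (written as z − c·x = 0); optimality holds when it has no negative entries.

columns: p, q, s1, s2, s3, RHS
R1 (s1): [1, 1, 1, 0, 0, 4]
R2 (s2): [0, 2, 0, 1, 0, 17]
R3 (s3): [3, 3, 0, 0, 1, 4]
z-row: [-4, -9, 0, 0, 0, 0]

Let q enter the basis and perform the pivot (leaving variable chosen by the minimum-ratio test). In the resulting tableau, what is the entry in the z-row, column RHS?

Ratio test on column q — row 1: 4/1 = 4; row 2: 17/2 = 17/2; row 3: 4/3 = 4/3. Minimum is 4/3 at row 3 (s3 leaves); pivot element 3.
Divide row 3 by 3; eliminate column q from the other rows.
z-row update in column RHS: 0 − (-9)·(4/3) = 12.

12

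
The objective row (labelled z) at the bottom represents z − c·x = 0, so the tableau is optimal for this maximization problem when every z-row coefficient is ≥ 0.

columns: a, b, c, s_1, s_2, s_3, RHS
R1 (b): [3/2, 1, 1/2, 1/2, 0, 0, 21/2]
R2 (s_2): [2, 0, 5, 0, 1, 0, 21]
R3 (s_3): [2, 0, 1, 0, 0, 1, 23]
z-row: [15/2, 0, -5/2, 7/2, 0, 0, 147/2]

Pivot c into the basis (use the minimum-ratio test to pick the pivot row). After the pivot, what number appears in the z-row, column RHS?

84

Ratio test on column c — row 1: (21/2)/(1/2) = 21; row 2: 21/5 = 21/5; row 3: 23/1 = 23. Minimum is 21/5 at row 2 (s_2 leaves); pivot element 5.
Divide row 2 by 5; eliminate column c from the other rows.
z-row update in column RHS: 147/2 − (-5/2)·(21/5) = 84.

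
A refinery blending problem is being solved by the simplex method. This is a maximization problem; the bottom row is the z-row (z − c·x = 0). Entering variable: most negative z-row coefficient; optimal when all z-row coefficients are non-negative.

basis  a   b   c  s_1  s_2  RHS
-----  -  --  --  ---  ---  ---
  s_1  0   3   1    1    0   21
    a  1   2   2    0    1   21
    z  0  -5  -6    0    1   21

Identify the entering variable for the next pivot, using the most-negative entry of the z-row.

c

Negative z-row entries: b: -5, c: -6.
The most negative is -6 in column c, so c enters.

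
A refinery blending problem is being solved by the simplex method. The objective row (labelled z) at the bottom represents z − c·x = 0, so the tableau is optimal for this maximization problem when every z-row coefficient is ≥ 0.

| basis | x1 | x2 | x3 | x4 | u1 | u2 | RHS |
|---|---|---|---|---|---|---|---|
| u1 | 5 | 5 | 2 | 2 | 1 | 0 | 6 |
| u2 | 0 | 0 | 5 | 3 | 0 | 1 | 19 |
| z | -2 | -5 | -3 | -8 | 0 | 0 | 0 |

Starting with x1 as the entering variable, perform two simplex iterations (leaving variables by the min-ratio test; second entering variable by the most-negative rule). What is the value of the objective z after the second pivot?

24

Ratio test on column x1 — row 1: 6/5 = 6/5; row 2: entry 0 ≤ 0. Minimum is 6/5 at row 1 (u1 leaves); pivot element 5.
Pivot on row 1; the z-row RHS becomes 0 − (-2)·(6/5) = 12/5.
Next entering variable (most negative z-row entry -36/5): x4.
Ratio test on column x4 — row 1: (6/5)/(2/5) = 3; row 2: 19/3 = 19/3. Minimum is 3 at row 1 (x1 leaves); pivot element 2/5.
After the second pivot the z-row RHS is 12/5 − (-36/5)·3 = 24.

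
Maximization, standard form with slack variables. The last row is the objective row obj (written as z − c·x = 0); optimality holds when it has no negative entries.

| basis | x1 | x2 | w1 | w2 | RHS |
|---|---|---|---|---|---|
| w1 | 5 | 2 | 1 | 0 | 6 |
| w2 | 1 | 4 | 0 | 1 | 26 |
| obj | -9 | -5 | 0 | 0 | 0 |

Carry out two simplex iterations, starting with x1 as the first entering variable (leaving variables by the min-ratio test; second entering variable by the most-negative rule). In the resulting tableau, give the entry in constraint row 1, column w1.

1/2

Ratio test on column x1 — row 1: 6/5 = 6/5; row 2: 26/1 = 26. Minimum is 6/5 at row 1 (w1 leaves); pivot element 5.
Divide row 1 by 5; eliminate column x1 from the other rows.
Second iteration: most negative obj-row entry is -7/5 in column x2, so x2 enters.
Ratio test on column x2 — row 1: (6/5)/(2/5) = 3; row 2: (124/5)/(18/5) = 62/9. Minimum is 3 at row 1 (x1 leaves); pivot element 2/5.
Divide row 1 by 2/5; eliminate column x2 from the other rows.
After both pivots, the entry at constraint row 1, column w1 is 1/2.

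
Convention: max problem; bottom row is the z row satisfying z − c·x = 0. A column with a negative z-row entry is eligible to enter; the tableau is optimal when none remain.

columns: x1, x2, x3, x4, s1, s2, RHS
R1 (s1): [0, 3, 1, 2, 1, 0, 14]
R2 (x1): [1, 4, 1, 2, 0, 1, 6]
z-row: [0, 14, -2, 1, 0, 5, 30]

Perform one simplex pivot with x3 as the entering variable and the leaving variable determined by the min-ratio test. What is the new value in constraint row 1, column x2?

-1

Ratio test on column x3 — row 1: 14/1 = 14; row 2: 6/1 = 6. Minimum is 6 at row 2 (x1 leaves); pivot element 1.
Divide row 2 by 1; eliminate column x3 from the other rows.
Row 1 update in column x2: 3 − 1·4 = -1.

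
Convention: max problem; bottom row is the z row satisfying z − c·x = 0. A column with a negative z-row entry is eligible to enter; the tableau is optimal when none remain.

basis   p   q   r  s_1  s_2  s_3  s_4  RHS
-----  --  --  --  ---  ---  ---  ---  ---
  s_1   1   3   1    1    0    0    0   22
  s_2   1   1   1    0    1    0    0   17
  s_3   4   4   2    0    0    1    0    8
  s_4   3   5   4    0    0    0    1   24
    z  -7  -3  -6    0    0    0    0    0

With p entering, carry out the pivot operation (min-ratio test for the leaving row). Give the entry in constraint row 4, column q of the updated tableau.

Ratio test on column p — row 1: 22/1 = 22; row 2: 17/1 = 17; row 3: 8/4 = 2; row 4: 24/3 = 8. Minimum is 2 at row 3 (s_3 leaves); pivot element 4.
Divide row 3 by 4; eliminate column p from the other rows.
Row 4 update in column q: 5 − 3·1 = 2.

2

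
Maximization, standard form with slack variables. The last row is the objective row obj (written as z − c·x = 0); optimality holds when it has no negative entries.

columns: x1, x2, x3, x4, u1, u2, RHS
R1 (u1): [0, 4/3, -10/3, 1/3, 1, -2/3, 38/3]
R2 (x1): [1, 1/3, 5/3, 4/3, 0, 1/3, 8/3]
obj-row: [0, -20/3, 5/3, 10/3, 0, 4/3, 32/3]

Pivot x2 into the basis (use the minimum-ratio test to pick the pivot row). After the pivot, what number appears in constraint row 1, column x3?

Ratio test on column x2 — row 1: (38/3)/(4/3) = 19/2; row 2: (8/3)/(1/3) = 8. Minimum is 8 at row 2 (x1 leaves); pivot element 1/3.
Divide row 2 by 1/3; eliminate column x2 from the other rows.
Row 1 update in column x3: -10/3 − (4/3)·5 = -10.

-10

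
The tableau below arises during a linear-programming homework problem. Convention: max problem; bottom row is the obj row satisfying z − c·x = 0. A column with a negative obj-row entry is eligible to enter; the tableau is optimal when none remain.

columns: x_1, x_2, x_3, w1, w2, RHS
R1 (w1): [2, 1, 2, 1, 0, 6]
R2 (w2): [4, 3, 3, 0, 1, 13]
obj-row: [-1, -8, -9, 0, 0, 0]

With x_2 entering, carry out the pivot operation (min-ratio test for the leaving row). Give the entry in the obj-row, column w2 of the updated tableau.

8/3

Ratio test on column x_2 — row 1: 6/1 = 6; row 2: 13/3 = 13/3. Minimum is 13/3 at row 2 (w2 leaves); pivot element 3.
Divide row 2 by 3; eliminate column x_2 from the other rows.
obj-row update in column w2: 0 − (-8)·(1/3) = 8/3.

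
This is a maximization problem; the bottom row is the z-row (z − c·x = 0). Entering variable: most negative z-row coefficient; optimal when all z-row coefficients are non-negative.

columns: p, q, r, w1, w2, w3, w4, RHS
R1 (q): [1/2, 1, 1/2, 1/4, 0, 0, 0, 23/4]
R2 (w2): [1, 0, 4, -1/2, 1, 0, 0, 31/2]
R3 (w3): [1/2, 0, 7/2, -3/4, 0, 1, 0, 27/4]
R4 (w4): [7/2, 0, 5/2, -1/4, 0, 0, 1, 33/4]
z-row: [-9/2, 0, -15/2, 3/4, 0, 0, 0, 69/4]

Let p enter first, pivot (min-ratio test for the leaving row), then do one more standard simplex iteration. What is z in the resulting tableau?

390/11

Ratio test on column p — row 1: (23/4)/(1/2) = 23/2; row 2: (31/2)/1 = 31/2; row 3: (27/4)/(1/2) = 27/2; row 4: (33/4)/(7/2) = 33/14. Minimum is 33/14 at row 4 (w4 leaves); pivot element 7/2.
Pivot on row 4; the z-row RHS becomes 69/4 − (-9/2)·(33/14) = 195/7.
Next entering variable (most negative z-row entry -30/7): r.
Ratio test on column r — row 1: (32/7)/(1/7) = 32; row 2: (92/7)/(23/7) = 4; row 3: (39/7)/(22/7) = 39/22; row 4: (33/14)/(5/7) = 33/10. Minimum is 39/22 at row 3 (w3 leaves); pivot element 22/7.
After the second pivot the z-row RHS is 195/7 − (-30/7)·(39/22) = 390/11.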